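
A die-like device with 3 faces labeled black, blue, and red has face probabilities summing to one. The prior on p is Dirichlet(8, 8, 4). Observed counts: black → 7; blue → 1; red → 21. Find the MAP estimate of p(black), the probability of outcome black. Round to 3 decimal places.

The posterior is Dirichlet(αᵢ + nᵢ) = Dirichlet(15, 9, 25).
For a Dirichlet(a₁,…,a_K) with all aᵢ > 1, the mode has j-th component (aⱼ − 1)/(Σaᵢ − K).
Here Σaᵢ = 49 and K = 3, so p(black) = (15 − 1)/(49 − 3) = 14/46 ≈ 0.304.

MAP estimate of p(black) = 0.304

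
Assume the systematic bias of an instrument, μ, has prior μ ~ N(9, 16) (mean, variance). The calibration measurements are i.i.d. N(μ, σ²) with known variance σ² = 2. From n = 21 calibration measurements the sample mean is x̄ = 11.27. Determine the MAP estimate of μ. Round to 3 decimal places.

μ̂_MAP = 11.257

n = 21, x̄ = 11.27.
For a Normal prior and Normal likelihood with known variance, the posterior is Normal; its mode equals its mean, the precision-weighted average.
Prior precision 1/σ₀² = 1/16 = 0.0625; data precision n/σ² = 21/2 = 10.5.
μ̂ = (0.0625·9 + 10.5·11.27) / (0.0625 + 10.5) = 118.8975/10.5625 = 47559/4225 ≈ 11.257.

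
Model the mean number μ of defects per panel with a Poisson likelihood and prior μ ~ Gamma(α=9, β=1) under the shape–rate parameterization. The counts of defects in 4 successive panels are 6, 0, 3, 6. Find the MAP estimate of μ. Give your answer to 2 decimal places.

Σxᵢ = 6+0+3+6 = 15, with n = 4.
Posterior ∝ μ^8e^(−1μ) · μ^15e^(−4μ) = μ^23e^(−5μ), i.e. Gamma(shape=24, rate=5).
The mode of a Gamma(a, b) with a ≥ 1 (shape–rate) is (a−1)/b = 23/5 ≈ 4.60.

μ̂_MAP = 4.60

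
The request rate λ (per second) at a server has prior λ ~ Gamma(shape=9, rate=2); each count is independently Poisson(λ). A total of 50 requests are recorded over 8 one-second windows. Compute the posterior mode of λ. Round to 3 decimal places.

Σxᵢ = 50, n = 8.
Posterior ∝ λ^8e^(−2λ) · λ^50e^(−8λ) = λ^58e^(−10λ), i.e. Gamma(shape=59, rate=10).
The mode of a Gamma(a, b) with a ≥ 1 (shape–rate) is (a−1)/b = 58/10 ≈ 5.800.

λ̂_MAP = 5.800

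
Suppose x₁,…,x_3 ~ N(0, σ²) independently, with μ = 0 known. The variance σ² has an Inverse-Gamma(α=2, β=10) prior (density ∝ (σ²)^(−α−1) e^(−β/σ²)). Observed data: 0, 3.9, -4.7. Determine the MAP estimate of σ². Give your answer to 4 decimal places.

σ̂²_MAP = 6.3667

Sum of squared deviations about the known mean: SS = (0−0)² + (3.9−0)² + (-4.7−0)² = 37.3.
The Normal likelihood contributes (σ²)^(−n/2) exp(−SS/(2σ²)), so the posterior is Inverse-Gamma(α + n/2, β + SS/2) = Inverse-Gamma(3.5, 28.65).
The mode of Inverse-Gamma(a, b) is b/(a+1) = 28.65/4.5 ≈ 6.3667.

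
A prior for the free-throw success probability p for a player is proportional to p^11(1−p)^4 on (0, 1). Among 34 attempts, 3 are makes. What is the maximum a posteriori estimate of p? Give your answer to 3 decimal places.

p̂_MAP = 0.286

The prior density ∝ p^11(1−p)^4 is the kernel of Beta(12, 5).
Data: 3 successes in 34 trials. The binomial likelihood contributes p^3(1−p)^31, so the posterior is Beta(12+3, 5+31) = Beta(15, 36).
For Beta(a, b) with a, b > 1 the mode is (a−1)/(a+b−2) = 14/49 ≈ 0.286.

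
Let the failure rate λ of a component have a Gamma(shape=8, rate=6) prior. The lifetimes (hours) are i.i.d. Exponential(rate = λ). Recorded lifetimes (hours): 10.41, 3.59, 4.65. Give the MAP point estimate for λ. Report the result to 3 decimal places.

λ̂_MAP = 0.406

The Exponential(rate=λ) likelihood is ∝ λ^n e^(−λΣtᵢ). Here n = 3 and Σtᵢ = 10.41 + 3.59 + 4.65 = 18.65.
Posterior ∝ λ^7e^(−6λ) · λ^3e^(−18.65λ) = λ^10e^(−24.65λ), i.e. Gamma(11, 24.65).
Mode = (a−1)/b = 10/24.65 ≈ 0.406.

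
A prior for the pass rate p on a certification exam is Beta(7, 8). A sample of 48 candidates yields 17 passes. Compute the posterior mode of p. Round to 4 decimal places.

p̂_MAP = 0.3770

Prior: Beta(7, 8).
Data: 17 successes in 48 trials. The binomial likelihood contributes p^17(1−p)^31, so the posterior is Beta(7+17, 8+31) = Beta(24, 39).
For Beta(a, b) with a, b > 1 the mode is (a−1)/(a+b−2) = 23/61 ≈ 0.3770.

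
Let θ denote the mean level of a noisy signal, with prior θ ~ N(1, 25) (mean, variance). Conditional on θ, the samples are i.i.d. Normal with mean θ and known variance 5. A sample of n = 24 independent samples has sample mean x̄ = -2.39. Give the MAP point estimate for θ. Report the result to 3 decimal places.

n = 24, x̄ = -2.39.
For a Normal prior and Normal likelihood with known variance, the posterior is Normal; its mode equals its mean, the precision-weighted average.
Prior precision 1/σ₀² = 1/25 = 0.04; data precision n/σ² = 24/5 = 4.8.
θ̂ = (0.04·1 + 4.8·(-2.39)) / (0.04 + 4.8) = (-11.432)/4.84 = -1429/605 ≈ -2.362.

θ̂_MAP = -2.362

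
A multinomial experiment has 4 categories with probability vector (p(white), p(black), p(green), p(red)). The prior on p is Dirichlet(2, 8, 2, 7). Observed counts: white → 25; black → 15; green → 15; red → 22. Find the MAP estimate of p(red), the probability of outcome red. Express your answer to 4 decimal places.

MAP estimate of p(red) = 0.3043

The posterior is Dirichlet(αᵢ + nᵢ) = Dirichlet(27, 23, 17, 29).
For a Dirichlet(a₁,…,a_K) with all aᵢ > 1, the mode has j-th component (aⱼ − 1)/(Σaᵢ − K).
Here Σaᵢ = 96 and K = 4, so p(red) = (29 − 1)/(96 − 4) = 28/92 ≈ 0.3043.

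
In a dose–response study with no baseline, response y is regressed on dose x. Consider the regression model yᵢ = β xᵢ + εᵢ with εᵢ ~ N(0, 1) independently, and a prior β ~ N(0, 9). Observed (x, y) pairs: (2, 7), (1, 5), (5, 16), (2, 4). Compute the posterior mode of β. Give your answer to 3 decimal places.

β̂_MAP = 3.137

log p(β | y) = −Σ(yᵢ − βxᵢ)²/(2·1) − β²/(2·9) + const.
Setting the derivative to zero: Σxᵢ(yᵢ − βxᵢ)/1 − β/9 = 0, so β = Σxᵢyᵢ / (Σxᵢ² + σ²/τ²).
Σxᵢyᵢ = 2·7 + 1·5 + 5·16 + 2·4 = 107; Σxᵢ² = 34; σ²/τ² = 1/9.
β̂_MAP = 107 / (34 + 1/9) = 107/(307/9) = 963/307 ≈ 3.137.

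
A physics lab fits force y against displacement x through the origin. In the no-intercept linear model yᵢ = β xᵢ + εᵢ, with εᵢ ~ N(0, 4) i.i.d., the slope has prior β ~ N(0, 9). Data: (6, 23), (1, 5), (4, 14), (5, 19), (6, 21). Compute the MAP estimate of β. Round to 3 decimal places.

β̂_MAP = 3.670

log p(β | y) = −Σ(yᵢ − βxᵢ)²/(2·4) − β²/(2·9) + const.
Setting the derivative to zero: Σxᵢ(yᵢ − βxᵢ)/4 − β/9 = 0, so β = Σxᵢyᵢ / (Σxᵢ² + σ²/τ²).
Σxᵢyᵢ = 6·23 + 1·5 + 4·14 + 5·19 + 6·21 = 420; Σxᵢ² = 114; σ²/τ² = 4/9.
β̂_MAP = 420 / (114 + 4/9) = 420/(1030/9) = 378/103 ≈ 3.670.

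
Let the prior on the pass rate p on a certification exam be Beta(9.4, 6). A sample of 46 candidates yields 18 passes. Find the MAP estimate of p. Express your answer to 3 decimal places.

p̂_MAP = 0.444

Prior: Beta(9.4, 6).
Data: 18 successes in 46 trials. The binomial likelihood contributes p^18(1−p)^28, so the posterior is Beta(9.4+18, 6+28) = Beta(27.4, 34).
For Beta(a, b) with a, b > 1 the mode is (a−1)/(a+b−2) = 26.4/59.4 ≈ 0.444.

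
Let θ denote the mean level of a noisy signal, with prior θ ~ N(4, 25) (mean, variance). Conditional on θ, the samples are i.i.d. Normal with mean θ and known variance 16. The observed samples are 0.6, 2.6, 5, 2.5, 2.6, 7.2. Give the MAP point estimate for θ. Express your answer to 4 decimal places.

n = 6; x̄ = (0.6 + 2.6 + 5 + 2.5 + 2.6 + 7.2)/6 = 20.5/6 = 41/12 ≈ 3.4167.
For a Normal prior and Normal likelihood with known variance, the posterior is Normal; its mode equals its mean, the precision-weighted average.
Prior precision 1/σ₀² = 1/25 = 0.04; data precision n/σ² = 6/16 = 0.375.
θ̂ = (0.04·4 + 0.375·(41/12)) / (0.04 + 0.375) = 1.44125/0.415 = 1153/332 ≈ 3.4729.

θ̂_MAP = 3.4729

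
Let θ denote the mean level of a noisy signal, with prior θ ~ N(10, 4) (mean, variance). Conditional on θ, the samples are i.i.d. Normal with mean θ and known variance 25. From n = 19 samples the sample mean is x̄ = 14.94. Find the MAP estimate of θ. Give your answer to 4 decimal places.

n = 19, x̄ = 14.94.
For a Normal prior and Normal likelihood with known variance, the posterior is Normal; its mode equals its mean, the precision-weighted average.
Prior precision 1/σ₀² = 1/4 = 0.25; data precision n/σ² = 19/25 = 0.76.
θ̂ = (0.25·10 + 0.76·14.94) / (0.25 + 0.76) = 13.8544/1.01 = 34636/2525 ≈ 13.7172.

θ̂_MAP = 13.7172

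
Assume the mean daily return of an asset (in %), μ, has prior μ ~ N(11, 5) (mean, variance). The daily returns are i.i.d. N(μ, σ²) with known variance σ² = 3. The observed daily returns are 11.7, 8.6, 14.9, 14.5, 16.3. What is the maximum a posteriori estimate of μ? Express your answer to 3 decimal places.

n = 5; x̄ = (11.7 + 8.6 + 14.9 + 14.5 + 16.3)/5 = 66/5 = 13.2.
For a Normal prior and Normal likelihood with known variance, the posterior is Normal; its mode equals its mean, the precision-weighted average.
Prior precision 1/σ₀² = 1/5 = 0.2; data precision n/σ² = 5/3.
μ̂ = (0.2·11 + (5/3)·13.2) / (0.2 + 5/3) = 24.2/(28/15) = 363/28 ≈ 12.964.

μ̂_MAP = 12.964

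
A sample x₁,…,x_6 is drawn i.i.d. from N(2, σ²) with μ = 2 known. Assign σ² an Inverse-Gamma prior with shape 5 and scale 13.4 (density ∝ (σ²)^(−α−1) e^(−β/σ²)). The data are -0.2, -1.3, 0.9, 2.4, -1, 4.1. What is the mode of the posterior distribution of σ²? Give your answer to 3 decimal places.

Sum of squared deviations about the known mean: SS = (-0.2−2)² + (-1.3−2)² + (0.9−2)² + (2.4−2)² + (-1−2)² + (4.1−2)² = 30.51.
The Normal likelihood contributes (σ²)^(−n/2) exp(−SS/(2σ²)), so the posterior is Inverse-Gamma(α + n/2, β + SS/2) = Inverse-Gamma(8, 28.655).
The mode of Inverse-Gamma(a, b) is b/(a+1) = 28.655/9 ≈ 3.184.

σ̂²_MAP = 3.184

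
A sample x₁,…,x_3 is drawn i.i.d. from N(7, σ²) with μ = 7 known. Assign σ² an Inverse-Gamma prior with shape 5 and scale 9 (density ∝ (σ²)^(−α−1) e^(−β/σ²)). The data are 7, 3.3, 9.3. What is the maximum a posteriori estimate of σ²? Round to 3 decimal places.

σ̂²_MAP = 2.465

Sum of squared deviations about the known mean: SS = (7−7)² + (3.3−7)² + (9.3−7)² = 18.98.
The Normal likelihood contributes (σ²)^(−n/2) exp(−SS/(2σ²)), so the posterior is Inverse-Gamma(α + n/2, β + SS/2) = Inverse-Gamma(6.5, 18.49).
The mode of Inverse-Gamma(a, b) is b/(a+1) = 18.49/7.5 ≈ 2.465.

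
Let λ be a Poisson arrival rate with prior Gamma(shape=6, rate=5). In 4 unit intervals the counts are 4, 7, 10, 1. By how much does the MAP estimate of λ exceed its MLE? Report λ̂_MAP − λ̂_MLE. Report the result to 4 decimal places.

MAP − MLE = -2.5000

Σxᵢ = 22. Posterior is Gamma(28, 9); MAP = (28−1)/9 = 27/9 ≈ 3.00000.
MLE = x̄ = 22/4 ≈ 5.50000.
Difference = 27/9 − 22/4 = -5/2 ≈ -2.5000.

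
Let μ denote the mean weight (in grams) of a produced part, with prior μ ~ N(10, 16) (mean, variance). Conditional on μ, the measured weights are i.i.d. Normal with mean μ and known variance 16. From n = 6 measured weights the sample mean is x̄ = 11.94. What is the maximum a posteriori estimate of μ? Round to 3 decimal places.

n = 6, x̄ = 11.94.
For a Normal prior and Normal likelihood with known variance, the posterior is Normal; its mode equals its mean, the precision-weighted average.
Prior precision 1/σ₀² = 1/16 = 0.0625; data precision n/σ² = 6/16 = 0.375.
μ̂ = (0.0625·10 + 0.375·11.94) / (0.0625 + 0.375) = 5.1025/0.4375 = 2041/175 ≈ 11.663.

μ̂_MAP = 11.663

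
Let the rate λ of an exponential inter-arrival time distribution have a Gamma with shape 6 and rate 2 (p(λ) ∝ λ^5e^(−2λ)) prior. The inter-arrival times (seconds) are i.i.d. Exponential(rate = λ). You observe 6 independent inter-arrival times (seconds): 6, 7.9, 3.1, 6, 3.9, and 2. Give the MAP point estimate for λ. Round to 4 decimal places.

The Exponential(rate=λ) likelihood is ∝ λ^n e^(−λΣtᵢ). Here n = 6 and Σtᵢ = 6 + 7.9 + 3.1 + 6 + 3.9 + 2 = 28.9.
Posterior ∝ λ^5e^(−2λ) · λ^6e^(−28.9λ) = λ^11e^(−30.9λ), i.e. Gamma(12, 30.9).
Mode = (a−1)/b = 11/30.9 ≈ 0.3560.

λ̂_MAP = 0.3560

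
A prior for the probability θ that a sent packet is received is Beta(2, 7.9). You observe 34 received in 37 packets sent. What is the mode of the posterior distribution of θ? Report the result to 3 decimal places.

Prior: Beta(2, 7.9).
Data: 34 successes in 37 trials. The binomial likelihood contributes θ^34(1−θ)^3, so the posterior is Beta(2+34, 7.9+3) = Beta(36, 10.9).
For Beta(a, b) with a, b > 1 the mode is (a−1)/(a+b−2) = 35/44.9 ≈ 0.780.

θ̂_MAP = 0.780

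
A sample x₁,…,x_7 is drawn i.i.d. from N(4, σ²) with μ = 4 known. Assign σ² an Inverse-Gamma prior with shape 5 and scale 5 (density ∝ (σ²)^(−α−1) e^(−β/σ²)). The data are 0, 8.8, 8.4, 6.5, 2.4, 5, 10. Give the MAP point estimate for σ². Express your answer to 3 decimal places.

σ̂²_MAP = 6.011

Sum of squared deviations about the known mean: SS = (0−4)² + (8.8−4)² + (8.4−4)² + (6.5−4)² + (2.4−4)² + (5−4)² + (10−4)² = 104.21.
The Normal likelihood contributes (σ²)^(−n/2) exp(−SS/(2σ²)), so the posterior is Inverse-Gamma(α + n/2, β + SS/2) = Inverse-Gamma(8.5, 57.105).
The mode of Inverse-Gamma(a, b) is b/(a+1) = 57.105/9.5 ≈ 6.011.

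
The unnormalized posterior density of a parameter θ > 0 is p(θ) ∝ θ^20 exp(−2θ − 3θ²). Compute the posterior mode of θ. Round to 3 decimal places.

ℓ'(θ) = 20/θ − 2 − 6θ. Setting this to zero and multiplying by θ: 6θ² + 2θ − 20 = 0.
θ = (−2 + √(2² + 4·6·20)) / (2·6) = (−2 + √484) / 12 = (−2 + 22)/12 = 5/3.
ℓ''(θ) = −20/θ² − 6 < 0, confirming a maximum.

θ̂_MAP = 1.667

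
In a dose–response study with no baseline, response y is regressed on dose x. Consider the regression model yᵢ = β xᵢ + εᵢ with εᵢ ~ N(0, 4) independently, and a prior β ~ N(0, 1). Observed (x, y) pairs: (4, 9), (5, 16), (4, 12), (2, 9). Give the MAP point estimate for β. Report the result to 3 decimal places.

β̂_MAP = 2.800

log p(β | y) = −Σ(yᵢ − βxᵢ)²/(2·4) − β²/(2·1) + const.
Setting the derivative to zero: Σxᵢ(yᵢ − βxᵢ)/4 − β/1 = 0, so β = Σxᵢyᵢ / (Σxᵢ² + σ²/τ²).
Σxᵢyᵢ = 4·9 + 5·16 + 4·12 + 2·9 = 182; Σxᵢ² = 61; σ²/τ² = 4.
β̂_MAP = 182 / (61 + 4) = 182/65 ≈ 2.800.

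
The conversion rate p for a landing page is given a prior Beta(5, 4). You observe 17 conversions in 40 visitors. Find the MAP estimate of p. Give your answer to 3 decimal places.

p̂_MAP = 0.447

Prior: Beta(5, 4).
Data: 17 successes in 40 trials. The binomial likelihood contributes p^17(1−p)^23, so the posterior is Beta(5+17, 4+23) = Beta(22, 27).
For Beta(a, b) with a, b > 1 the mode is (a−1)/(a+b−2) = 21/47 ≈ 0.447.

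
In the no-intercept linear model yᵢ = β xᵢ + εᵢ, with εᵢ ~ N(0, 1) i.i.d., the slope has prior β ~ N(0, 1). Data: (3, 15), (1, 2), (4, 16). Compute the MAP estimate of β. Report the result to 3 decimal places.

log p(β | y) = −Σ(yᵢ − βxᵢ)²/(2·1) − β²/(2·1) + const.
Setting the derivative to zero: Σxᵢ(yᵢ − βxᵢ)/1 − β/1 = 0, so β = Σxᵢyᵢ / (Σxᵢ² + σ²/τ²).
Σxᵢyᵢ = 3·15 + 1·2 + 4·16 = 111; Σxᵢ² = 26; σ²/τ² = 1.
β̂_MAP = 111 / (26 + 1) = 111/27 ≈ 4.111.

β̂_MAP = 4.111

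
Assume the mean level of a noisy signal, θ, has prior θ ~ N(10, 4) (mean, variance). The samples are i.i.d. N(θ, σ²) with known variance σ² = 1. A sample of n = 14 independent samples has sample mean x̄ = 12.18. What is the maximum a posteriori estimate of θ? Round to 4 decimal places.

θ̂_MAP = 12.1418

n = 14, x̄ = 12.18.
For a Normal prior and Normal likelihood with known variance, the posterior is Normal; its mode equals its mean, the precision-weighted average.
Prior precision 1/σ₀² = 1/4 = 0.25; data precision n/σ² = 14/1 = 14.
θ̂ = (0.25·10 + 14·12.18) / (0.25 + 14) = 173.02/14.25 = 17302/1425 ≈ 12.1418.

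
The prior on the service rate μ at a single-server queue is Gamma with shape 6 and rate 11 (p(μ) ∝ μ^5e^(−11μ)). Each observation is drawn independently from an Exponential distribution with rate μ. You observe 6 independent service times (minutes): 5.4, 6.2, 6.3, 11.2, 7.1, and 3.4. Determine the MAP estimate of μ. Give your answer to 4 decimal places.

The Exponential(rate=μ) likelihood is ∝ μ^n e^(−μΣtᵢ). Here n = 6 and Σtᵢ = 5.4 + 6.2 + 6.3 + 11.2 + 7.1 + 3.4 = 39.6.
Posterior ∝ μ^5e^(−11μ) · μ^6e^(−39.6μ) = μ^11e^(−50.6μ), i.e. Gamma(12, 50.6).
Mode = (a−1)/b = 11/50.6 ≈ 0.2174.

μ̂_MAP = 0.2174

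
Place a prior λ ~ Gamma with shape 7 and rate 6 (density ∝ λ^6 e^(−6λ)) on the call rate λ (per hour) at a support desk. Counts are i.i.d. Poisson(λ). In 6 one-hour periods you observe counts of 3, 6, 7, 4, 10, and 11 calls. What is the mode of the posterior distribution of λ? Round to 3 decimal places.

Σxᵢ = 3+6+7+4+10+11 = 41, with n = 6.
Posterior ∝ λ^6e^(−6λ) · λ^41e^(−6λ) = λ^47e^(−12λ), i.e. Gamma(shape=48, rate=12).
The mode of a Gamma(a, b) with a ≥ 1 (shape–rate) is (a−1)/b = 47/12 ≈ 3.917.

λ̂_MAP = 3.917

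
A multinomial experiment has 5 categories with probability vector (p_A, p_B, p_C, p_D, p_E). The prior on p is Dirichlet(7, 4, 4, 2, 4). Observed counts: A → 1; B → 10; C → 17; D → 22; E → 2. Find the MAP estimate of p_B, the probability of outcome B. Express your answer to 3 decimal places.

MAP estimate of p_B = 0.191

The posterior is Dirichlet(αᵢ + nᵢ) = Dirichlet(8, 14, 21, 24, 6).
For a Dirichlet(a₁,…,a_K) with all aᵢ > 1, the mode has j-th component (aⱼ − 1)/(Σaᵢ − K).
Here Σaᵢ = 73 and K = 5, so p_B = (14 − 1)/(73 − 5) = 13/68 ≈ 0.191.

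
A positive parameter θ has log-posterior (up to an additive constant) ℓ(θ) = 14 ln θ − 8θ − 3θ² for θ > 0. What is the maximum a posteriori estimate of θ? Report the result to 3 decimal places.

θ̂_MAP = 1.000

ℓ'(θ) = 14/θ − 8 − 6θ. Setting this to zero and multiplying by θ: 6θ² + 8θ − 14 = 0.
θ = (−8 + √(8² + 4·6·14)) / (2·6) = (−8 + √400) / 12 = (−8 + 20)/12 = 1.
ℓ''(θ) = −14/θ² − 6 < 0, confirming a maximum.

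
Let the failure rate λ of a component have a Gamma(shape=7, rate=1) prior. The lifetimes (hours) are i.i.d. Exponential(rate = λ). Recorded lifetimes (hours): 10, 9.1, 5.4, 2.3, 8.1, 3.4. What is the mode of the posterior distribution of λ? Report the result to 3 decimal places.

The Exponential(rate=λ) likelihood is ∝ λ^n e^(−λΣtᵢ). Here n = 6 and Σtᵢ = 10 + 9.1 + 5.4 + 2.3 + 8.1 + 3.4 = 38.3.
Posterior ∝ λ^6e^(−1λ) · λ^6e^(−38.3λ) = λ^12e^(−39.3λ), i.e. Gamma(13, 39.3).
Mode = (a−1)/b = 12/39.3 ≈ 0.305.

λ̂_MAP = 0.305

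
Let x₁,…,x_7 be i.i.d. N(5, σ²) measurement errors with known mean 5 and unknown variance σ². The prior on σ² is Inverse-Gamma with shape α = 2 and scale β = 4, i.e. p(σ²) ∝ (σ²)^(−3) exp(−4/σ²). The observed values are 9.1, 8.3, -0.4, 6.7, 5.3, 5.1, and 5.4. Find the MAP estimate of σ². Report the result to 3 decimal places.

Sum of squared deviations about the known mean: SS = (9.1−5)² + (8.3−5)² + (-0.4−5)² + (6.7−5)² + (5.3−5)² + (5.1−5)² + (5.4−5)² = 60.01.
The Normal likelihood contributes (σ²)^(−n/2) exp(−SS/(2σ²)), so the posterior is Inverse-Gamma(α + n/2, β + SS/2) = Inverse-Gamma(5.5, 34.005).
The mode of Inverse-Gamma(a, b) is b/(a+1) = 34.005/6.5 ≈ 5.232.

σ̂²_MAP = 5.232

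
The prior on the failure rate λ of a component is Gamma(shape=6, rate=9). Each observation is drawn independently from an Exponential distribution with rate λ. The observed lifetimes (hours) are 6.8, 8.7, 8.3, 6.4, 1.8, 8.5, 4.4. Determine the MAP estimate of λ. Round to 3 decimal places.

λ̂_MAP = 0.223

The Exponential(rate=λ) likelihood is ∝ λ^n e^(−λΣtᵢ). Here n = 7 and Σtᵢ = 6.8 + 8.7 + 8.3 + 6.4 + 1.8 + 8.5 + 4.4 = 44.9.
Posterior ∝ λ^5e^(−9λ) · λ^7e^(−44.9λ) = λ^12e^(−53.9λ), i.e. Gamma(13, 53.9).
Mode = (a−1)/b = 12/53.9 ≈ 0.223.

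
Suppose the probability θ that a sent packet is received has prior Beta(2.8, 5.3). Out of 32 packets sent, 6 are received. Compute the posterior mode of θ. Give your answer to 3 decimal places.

θ̂_MAP = 0.205

Prior: Beta(2.8, 5.3).
Data: 6 successes in 32 trials. The binomial likelihood contributes θ^6(1−θ)^26, so the posterior is Beta(2.8+6, 5.3+26) = Beta(8.8, 31.3).
For Beta(a, b) with a, b > 1 the mode is (a−1)/(a+b−2) = 7.8/38.1 ≈ 0.205.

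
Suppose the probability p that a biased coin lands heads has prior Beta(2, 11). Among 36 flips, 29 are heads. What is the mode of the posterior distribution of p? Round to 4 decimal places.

Prior: Beta(2, 11).
Data: 29 successes in 36 trials. The binomial likelihood contributes p^29(1−p)^7, so the posterior is Beta(2+29, 11+7) = Beta(31, 18).
For Beta(a, b) with a, b > 1 the mode is (a−1)/(a+b−2) = 30/47 ≈ 0.6383.

p̂_MAP = 0.6383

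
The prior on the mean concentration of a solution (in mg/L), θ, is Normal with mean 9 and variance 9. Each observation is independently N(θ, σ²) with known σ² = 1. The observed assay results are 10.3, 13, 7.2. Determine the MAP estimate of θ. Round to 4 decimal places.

θ̂_MAP = 10.1250

n = 3; x̄ = (10.3 + 13 + 7.2)/3 = 30.5/3 = 61/6 ≈ 10.1667.
For a Normal prior and Normal likelihood with known variance, the posterior is Normal; its mode equals its mean, the precision-weighted average.
Prior precision 1/σ₀² = 1/9; data precision n/σ² = 3/1 = 3.
θ̂ = ((1/9)·9 + 3·(61/6)) / (1/9 + 3) = 31.5/(28/9) = 10.1250.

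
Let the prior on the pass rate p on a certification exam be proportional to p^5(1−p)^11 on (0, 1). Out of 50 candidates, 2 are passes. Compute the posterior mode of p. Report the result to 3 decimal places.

p̂_MAP = 0.106

The prior density ∝ p^5(1−p)^11 is the kernel of Beta(6, 12).
Data: 2 successes in 50 trials. The binomial likelihood contributes p^2(1−p)^48, so the posterior is Beta(6+2, 12+48) = Beta(8, 60).
For Beta(a, b) with a, b > 1 the mode is (a−1)/(a+b−2) = 7/66 ≈ 0.106.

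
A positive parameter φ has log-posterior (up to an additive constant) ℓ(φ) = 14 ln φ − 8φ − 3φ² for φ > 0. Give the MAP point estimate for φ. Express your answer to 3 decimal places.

ℓ'(φ) = 14/φ − 8 − 6φ. Setting this to zero and multiplying by φ: 6φ² + 8φ − 14 = 0.
φ = (−8 + √(8² + 4·6·14)) / (2·6) = (−8 + √400) / 12 = (−8 + 20)/12 = 1.
ℓ''(φ) = −14/φ² − 6 < 0, confirming a maximum.

φ̂_MAP = 1.000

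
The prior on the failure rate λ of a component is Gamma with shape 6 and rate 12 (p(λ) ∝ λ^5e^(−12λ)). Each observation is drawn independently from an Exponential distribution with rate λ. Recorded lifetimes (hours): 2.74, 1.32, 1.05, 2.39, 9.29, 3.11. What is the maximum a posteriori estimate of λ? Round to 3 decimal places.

λ̂_MAP = 0.345

The Exponential(rate=λ) likelihood is ∝ λ^n e^(−λΣtᵢ). Here n = 6 and Σtᵢ = 2.74 + 1.32 + 1.05 + 2.39 + 9.29 + 3.11 = 19.90.
Posterior ∝ λ^5e^(−12λ) · λ^6e^(−19.90λ) = λ^11e^(−31.90λ), i.e. Gamma(12, 31.90).
Mode = (a−1)/b = 11/31.90 ≈ 0.345.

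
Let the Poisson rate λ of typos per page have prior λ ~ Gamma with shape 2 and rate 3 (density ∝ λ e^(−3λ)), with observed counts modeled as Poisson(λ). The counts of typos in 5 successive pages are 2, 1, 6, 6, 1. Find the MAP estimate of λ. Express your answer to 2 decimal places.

λ̂_MAP = 2.13

Σxᵢ = 2+1+6+6+1 = 16, with n = 5.
Posterior ∝ λe^(−3λ) · λ^16e^(−5λ) = λ^17e^(−8λ), i.e. Gamma(shape=18, rate=8).
The mode of a Gamma(a, b) with a ≥ 1 (shape–rate) is (a−1)/b = 17/8 ≈ 2.13.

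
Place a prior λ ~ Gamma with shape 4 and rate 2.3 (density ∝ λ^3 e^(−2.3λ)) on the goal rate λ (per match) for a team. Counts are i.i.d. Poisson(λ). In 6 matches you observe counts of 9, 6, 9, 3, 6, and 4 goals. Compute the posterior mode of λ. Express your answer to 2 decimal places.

Σxᵢ = 9+6+9+3+6+4 = 37, with n = 6.
Posterior ∝ λ^3e^(−2.3λ) · λ^37e^(−6λ) = λ^40e^(−8.3λ), i.e. Gamma(shape=41, rate=8.3).
The mode of a Gamma(a, b) with a ≥ 1 (shape–rate) is (a−1)/b = 40/8.3 ≈ 4.82.

λ̂_MAP = 4.82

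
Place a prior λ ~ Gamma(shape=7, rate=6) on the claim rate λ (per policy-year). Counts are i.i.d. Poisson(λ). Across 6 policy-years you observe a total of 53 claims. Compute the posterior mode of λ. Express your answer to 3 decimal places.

Σxᵢ = 53, n = 6.
Posterior ∝ λ^6e^(−6λ) · λ^53e^(−6λ) = λ^59e^(−12λ), i.e. Gamma(shape=60, rate=12).
The mode of a Gamma(a, b) with a ≥ 1 (shape–rate) is (a−1)/b = 59/12 ≈ 4.917.

λ̂_MAP = 4.917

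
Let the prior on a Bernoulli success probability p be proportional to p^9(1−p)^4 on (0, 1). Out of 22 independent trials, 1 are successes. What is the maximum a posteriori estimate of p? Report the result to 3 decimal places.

The prior density ∝ p^9(1−p)^4 is the kernel of Beta(10, 5).
Data: 1 success in 22 trials. The binomial likelihood contributes p(1−p)^21, so the posterior is Beta(10+1, 5+21) = Beta(11, 26).
For Beta(a, b) with a, b > 1 the mode is (a−1)/(a+b−2) = 10/35 ≈ 0.286.

p̂_MAP = 0.286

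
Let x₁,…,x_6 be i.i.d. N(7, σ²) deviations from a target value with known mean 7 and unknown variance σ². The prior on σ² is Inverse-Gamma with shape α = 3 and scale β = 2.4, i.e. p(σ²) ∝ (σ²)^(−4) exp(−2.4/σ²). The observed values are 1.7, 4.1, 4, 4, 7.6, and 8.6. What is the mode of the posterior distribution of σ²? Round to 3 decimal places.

Sum of squared deviations about the known mean: SS = (1.7−7)² + (4.1−7)² + (4−7)² + (4−7)² + (7.6−7)² + (8.6−7)² = 57.42.
The Normal likelihood contributes (σ²)^(−n/2) exp(−SS/(2σ²)), so the posterior is Inverse-Gamma(α + n/2, β + SS/2) = Inverse-Gamma(6, 31.11).
The mode of Inverse-Gamma(a, b) is b/(a+1) = 31.11/7 ≈ 4.444.

σ̂²_MAP = 4.444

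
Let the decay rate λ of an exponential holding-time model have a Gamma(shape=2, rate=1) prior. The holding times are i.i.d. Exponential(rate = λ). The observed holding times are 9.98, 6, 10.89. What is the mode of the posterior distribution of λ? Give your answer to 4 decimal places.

λ̂_MAP = 0.1435

The Exponential(rate=λ) likelihood is ∝ λ^n e^(−λΣtᵢ). Here n = 3 and Σtᵢ = 9.98 + 6 + 10.89 = 26.87.
Posterior ∝ λe^(−1λ) · λ^3e^(−26.87λ) = λ^4e^(−27.87λ), i.e. Gamma(5, 27.87).
Mode = (a−1)/b = 4/27.87 ≈ 0.1435.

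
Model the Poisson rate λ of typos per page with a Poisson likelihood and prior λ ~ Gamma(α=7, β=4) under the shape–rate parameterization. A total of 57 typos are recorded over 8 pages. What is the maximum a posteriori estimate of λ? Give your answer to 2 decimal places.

Σxᵢ = 57, n = 8.
Posterior ∝ λ^6e^(−4λ) · λ^57e^(−8λ) = λ^63e^(−12λ), i.e. Gamma(shape=64, rate=12).
The mode of a Gamma(a, b) with a ≥ 1 (shape–rate) is (a−1)/b = 63/12 ≈ 5.25.

λ̂_MAP = 5.25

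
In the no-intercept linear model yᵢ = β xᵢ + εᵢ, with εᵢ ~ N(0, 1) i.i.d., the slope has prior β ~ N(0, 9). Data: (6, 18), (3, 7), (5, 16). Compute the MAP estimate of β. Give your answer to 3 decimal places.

β̂_MAP = 2.981

log p(β | y) = −Σ(yᵢ − βxᵢ)²/(2·1) − β²/(2·9) + const.
Setting the derivative to zero: Σxᵢ(yᵢ − βxᵢ)/1 − β/9 = 0, so β = Σxᵢyᵢ / (Σxᵢ² + σ²/τ²).
Σxᵢyᵢ = 6·18 + 3·7 + 5·16 = 209; Σxᵢ² = 70; σ²/τ² = 1/9.
β̂_MAP = 209 / (70 + 1/9) = 209/(631/9) = 1881/631 ≈ 2.981.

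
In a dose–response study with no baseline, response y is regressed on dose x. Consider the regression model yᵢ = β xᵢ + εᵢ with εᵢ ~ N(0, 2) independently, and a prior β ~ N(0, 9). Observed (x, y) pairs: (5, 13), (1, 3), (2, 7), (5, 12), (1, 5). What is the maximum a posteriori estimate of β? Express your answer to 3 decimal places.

β̂_MAP = 2.615

log p(β | y) = −Σ(yᵢ − βxᵢ)²/(2·2) − β²/(2·9) + const.
Setting the derivative to zero: Σxᵢ(yᵢ − βxᵢ)/2 − β/9 = 0, so β = Σxᵢyᵢ / (Σxᵢ² + σ²/τ²).
Σxᵢyᵢ = 5·13 + 1·3 + 2·7 + 5·12 + 1·5 = 147; Σxᵢ² = 56; σ²/τ² = 2/9.
β̂_MAP = 147 / (56 + 2/9) = 147/(506/9) = 1323/506 ≈ 2.615.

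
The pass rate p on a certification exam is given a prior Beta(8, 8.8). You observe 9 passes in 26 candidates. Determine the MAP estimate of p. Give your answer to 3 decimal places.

Prior: Beta(8, 8.8).
Data: 9 successes in 26 trials. The binomial likelihood contributes p^9(1−p)^17, so the posterior is Beta(8+9, 8.8+17) = Beta(17, 25.8).
For Beta(a, b) with a, b > 1 the mode is (a−1)/(a+b−2) = 16/40.8 ≈ 0.392.

p̂_MAP = 0.392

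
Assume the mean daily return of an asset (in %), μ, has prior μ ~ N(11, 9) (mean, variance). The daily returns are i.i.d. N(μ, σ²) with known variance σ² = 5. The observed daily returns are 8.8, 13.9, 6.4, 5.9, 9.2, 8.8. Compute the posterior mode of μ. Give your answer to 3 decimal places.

n = 6; x̄ = (8.8 + 13.9 + 6.4 + 5.9 + 9.2 + 8.8)/6 = 53/6 = 53/6 ≈ 8.8333.
For a Normal prior and Normal likelihood with known variance, the posterior is Normal; its mode equals its mean, the precision-weighted average.
Prior precision 1/σ₀² = 1/9; data precision n/σ² = 6/5 = 1.2.
μ̂ = ((1/9)·11 + 1.2·(53/6)) / (1/9 + 1.2) = (532/45)/(59/45) = 532/59 ≈ 9.017.

μ̂_MAP = 9.017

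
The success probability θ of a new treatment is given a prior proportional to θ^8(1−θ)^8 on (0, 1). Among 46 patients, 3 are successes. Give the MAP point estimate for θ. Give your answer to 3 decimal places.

θ̂_MAP = 0.177

The prior density ∝ θ^8(1−θ)^8 is the kernel of Beta(9, 9).
Data: 3 successes in 46 trials. The binomial likelihood contributes θ^3(1−θ)^43, so the posterior is Beta(9+3, 9+43) = Beta(12, 52).
For Beta(a, b) with a, b > 1 the mode is (a−1)/(a+b−2) = 11/62 ≈ 0.177.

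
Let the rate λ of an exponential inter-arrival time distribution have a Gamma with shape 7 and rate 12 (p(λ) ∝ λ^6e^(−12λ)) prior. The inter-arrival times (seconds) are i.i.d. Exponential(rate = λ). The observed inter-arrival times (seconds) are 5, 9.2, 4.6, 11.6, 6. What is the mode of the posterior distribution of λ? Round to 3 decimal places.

λ̂_MAP = 0.227

The Exponential(rate=λ) likelihood is ∝ λ^n e^(−λΣtᵢ). Here n = 5 and Σtᵢ = 5 + 9.2 + 4.6 + 11.6 + 6 = 36.4.
Posterior ∝ λ^6e^(−12λ) · λ^5e^(−36.4λ) = λ^11e^(−48.4λ), i.e. Gamma(12, 48.4).
Mode = (a−1)/b = 11/48.4 ≈ 0.227.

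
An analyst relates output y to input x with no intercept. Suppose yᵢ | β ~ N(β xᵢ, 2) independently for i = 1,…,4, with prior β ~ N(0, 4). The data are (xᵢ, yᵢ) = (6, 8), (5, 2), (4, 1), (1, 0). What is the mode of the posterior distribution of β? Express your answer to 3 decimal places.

log p(β | y) = −Σ(yᵢ − βxᵢ)²/(2·2) − β²/(2·4) + const.
Setting the derivative to zero: Σxᵢ(yᵢ − βxᵢ)/2 − β/4 = 0, so β = Σxᵢyᵢ / (Σxᵢ² + σ²/τ²).
Σxᵢyᵢ = 6·8 + 5·2 + 4·1 + 1·0 = 62; Σxᵢ² = 78; σ²/τ² = 0.5.
β̂_MAP = 62 / (78 + 0.5) = 62/78.5 ≈ 0.790.

β̂_MAP = 0.790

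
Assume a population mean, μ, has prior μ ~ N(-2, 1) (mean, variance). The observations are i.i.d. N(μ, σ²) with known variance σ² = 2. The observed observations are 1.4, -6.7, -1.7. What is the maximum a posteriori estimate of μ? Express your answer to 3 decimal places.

μ̂_MAP = -2.200

n = 3; x̄ = (1.4 + (-6.7) + (-1.7))/3 = -7/3 = -7/3 ≈ -2.3333.
For a Normal prior and Normal likelihood with known variance, the posterior is Normal; its mode equals its mean, the precision-weighted average.
Prior precision 1/σ₀² = 1/1 = 1; data precision n/σ² = 3/2 = 1.5.
μ̂ = (1·(-2) + 1.5·(-7/3)) / (1 + 1.5) = (-5.5)/2.5 = -2.200.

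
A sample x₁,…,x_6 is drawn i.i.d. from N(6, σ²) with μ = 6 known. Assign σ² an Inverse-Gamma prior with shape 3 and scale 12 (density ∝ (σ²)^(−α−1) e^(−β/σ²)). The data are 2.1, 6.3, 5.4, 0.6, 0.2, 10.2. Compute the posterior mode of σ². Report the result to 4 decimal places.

σ̂²_MAP = 8.5786

Sum of squared deviations about the known mean: SS = (2.1−6)² + (6.3−6)² + (5.4−6)² + (0.6−6)² + (0.2−6)² + (10.2−6)² = 96.1.
The Normal likelihood contributes (σ²)^(−n/2) exp(−SS/(2σ²)), so the posterior is Inverse-Gamma(α + n/2, β + SS/2) = Inverse-Gamma(6, 60.05).
The mode of Inverse-Gamma(a, b) is b/(a+1) = 60.05/7 ≈ 8.5786.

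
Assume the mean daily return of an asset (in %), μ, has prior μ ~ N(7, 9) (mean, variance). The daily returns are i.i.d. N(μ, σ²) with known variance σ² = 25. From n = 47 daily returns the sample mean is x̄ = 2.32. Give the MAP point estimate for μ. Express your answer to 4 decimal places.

n = 47, x̄ = 2.32.
For a Normal prior and Normal likelihood with known variance, the posterior is Normal; its mode equals its mean, the precision-weighted average.
Prior precision 1/σ₀² = 1/9; data precision n/σ² = 47/25 = 1.88.
μ̂ = ((1/9)·7 + 1.88·2.32) / (1/9 + 1.88) = (28909/5625)/(448/225) = 28909/11200 ≈ 2.5812.

μ̂_MAP = 2.5812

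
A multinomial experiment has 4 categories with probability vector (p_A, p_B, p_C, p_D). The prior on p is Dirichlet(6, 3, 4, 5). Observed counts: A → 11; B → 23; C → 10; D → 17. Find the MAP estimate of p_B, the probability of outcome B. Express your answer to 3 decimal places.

MAP estimate of p_B = 0.333

The posterior is Dirichlet(αᵢ + nᵢ) = Dirichlet(17, 26, 14, 22).
For a Dirichlet(a₁,…,a_K) with all aᵢ > 1, the mode has j-th component (aⱼ − 1)/(Σaᵢ − K).
Here Σaᵢ = 79 and K = 4, so p_B = (26 − 1)/(79 − 4) = 25/75 ≈ 0.333.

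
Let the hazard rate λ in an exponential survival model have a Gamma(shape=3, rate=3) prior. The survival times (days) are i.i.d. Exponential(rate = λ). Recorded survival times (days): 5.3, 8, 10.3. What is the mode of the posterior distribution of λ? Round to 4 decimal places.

The Exponential(rate=λ) likelihood is ∝ λ^n e^(−λΣtᵢ). Here n = 3 and Σtᵢ = 5.3 + 8 + 10.3 = 23.6.
Posterior ∝ λ^2e^(−3λ) · λ^3e^(−23.6λ) = λ^5e^(−26.6λ), i.e. Gamma(6, 26.6).
Mode = (a−1)/b = 5/26.6 ≈ 0.1880.

λ̂_MAP = 0.1880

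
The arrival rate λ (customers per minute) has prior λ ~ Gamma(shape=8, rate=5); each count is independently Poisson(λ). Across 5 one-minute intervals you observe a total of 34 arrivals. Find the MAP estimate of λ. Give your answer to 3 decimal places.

Σxᵢ = 34, n = 5.
Posterior ∝ λ^7e^(−5λ) · λ^34e^(−5λ) = λ^41e^(−10λ), i.e. Gamma(shape=42, rate=10).
The mode of a Gamma(a, b) with a ≥ 1 (shape–rate) is (a−1)/b = 41/10 ≈ 4.100.

λ̂_MAP = 4.100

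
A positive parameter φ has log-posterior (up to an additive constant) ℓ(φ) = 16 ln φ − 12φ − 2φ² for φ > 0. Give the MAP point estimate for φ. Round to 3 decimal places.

φ̂_MAP = 1.000

ℓ'(φ) = 16/φ − 12 − 4φ. Setting this to zero and multiplying by φ: 4φ² + 12φ − 16 = 0.
φ = (−12 + √(12² + 4·4·16)) / (2·4) = (−12 + √400) / 8 = (−12 + 20)/8 = 1.
ℓ''(φ) = −16/φ² − 4 < 0, confirming a maximum.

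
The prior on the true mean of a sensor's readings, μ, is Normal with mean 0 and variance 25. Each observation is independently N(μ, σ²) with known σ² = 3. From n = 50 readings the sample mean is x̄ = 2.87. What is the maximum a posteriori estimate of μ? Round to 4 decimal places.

μ̂_MAP = 2.8631

n = 50, x̄ = 2.87.
For a Normal prior and Normal likelihood with known variance, the posterior is Normal; its mode equals its mean, the precision-weighted average.
Prior precision 1/σ₀² = 1/25 = 0.04; data precision n/σ² = 50/3.
μ̂ = (0.04·0 + (50/3)·2.87) / (0.04 + 50/3) = (287/6)/(1253/75) = 1025/358 ≈ 2.8631.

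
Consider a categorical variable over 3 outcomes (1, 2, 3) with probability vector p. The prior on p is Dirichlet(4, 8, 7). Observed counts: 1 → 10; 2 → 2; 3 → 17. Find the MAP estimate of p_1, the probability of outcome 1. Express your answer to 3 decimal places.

MAP estimate: 0.289

The posterior is Dirichlet(αᵢ + nᵢ) = Dirichlet(14, 10, 24).
For a Dirichlet(a₁,…,a_K) with all aᵢ > 1, the mode has j-th component (aⱼ − 1)/(Σaᵢ − K).
Here Σaᵢ = 48 and K = 3, so p_1 = (14 − 1)/(48 − 3) = 13/45 ≈ 0.289.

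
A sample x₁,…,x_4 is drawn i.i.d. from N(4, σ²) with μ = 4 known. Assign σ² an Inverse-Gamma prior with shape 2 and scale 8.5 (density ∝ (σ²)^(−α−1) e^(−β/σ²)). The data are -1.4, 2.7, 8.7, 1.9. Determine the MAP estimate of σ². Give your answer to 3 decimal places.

Sum of squared deviations about the known mean: SS = (-1.4−4)² + (2.7−4)² + (8.7−4)² + (1.9−4)² = 57.35.
The Normal likelihood contributes (σ²)^(−n/2) exp(−SS/(2σ²)), so the posterior is Inverse-Gamma(α + n/2, β + SS/2) = Inverse-Gamma(4, 37.175).
The mode of Inverse-Gamma(a, b) is b/(a+1) = 37.175/5 ≈ 7.435.

σ̂²_MAP = 7.435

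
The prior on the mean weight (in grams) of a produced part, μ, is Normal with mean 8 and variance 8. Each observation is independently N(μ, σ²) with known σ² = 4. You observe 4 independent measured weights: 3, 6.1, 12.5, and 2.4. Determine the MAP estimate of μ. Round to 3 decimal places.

n = 4; x̄ = (3 + 6.1 + 12.5 + 2.4)/4 = 24/4 = 6.
For a Normal prior and Normal likelihood with known variance, the posterior is Normal; its mode equals its mean, the precision-weighted average.
Prior precision 1/σ₀² = 1/8 = 0.125; data precision n/σ² = 4/4 = 1.
μ̂ = (0.125·8 + 1·6) / (0.125 + 1) = 7/1.125 = 56/9 ≈ 6.222.

μ̂_MAP = 6.222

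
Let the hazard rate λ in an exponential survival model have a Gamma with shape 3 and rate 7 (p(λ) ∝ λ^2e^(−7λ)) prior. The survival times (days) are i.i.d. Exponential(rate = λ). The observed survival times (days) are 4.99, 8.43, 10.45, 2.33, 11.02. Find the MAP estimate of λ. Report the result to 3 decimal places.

λ̂_MAP = 0.158

The Exponential(rate=λ) likelihood is ∝ λ^n e^(−λΣtᵢ). Here n = 5 and Σtᵢ = 4.99 + 8.43 + 10.45 + 2.33 + 11.02 = 37.22.
Posterior ∝ λ^2e^(−7λ) · λ^5e^(−37.22λ) = λ^7e^(−44.22λ), i.e. Gamma(8, 44.22).
Mode = (a−1)/b = 7/44.22 ≈ 0.158.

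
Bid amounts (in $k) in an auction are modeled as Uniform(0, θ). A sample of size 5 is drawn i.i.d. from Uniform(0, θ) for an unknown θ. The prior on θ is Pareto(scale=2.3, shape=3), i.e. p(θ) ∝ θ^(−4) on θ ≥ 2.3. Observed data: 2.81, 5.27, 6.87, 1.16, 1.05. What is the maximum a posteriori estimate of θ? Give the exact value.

The Uniform(0, θ) likelihood is θ^(−n) for θ ≥ max(xᵢ), zero otherwise. Here max(xᵢ) = 6.87.
Posterior ∝ θ^(−4) · θ^(−5) = θ^(−9) on θ ≥ max(2.3, 6.87) = 6.87.
This density is strictly decreasing in θ, so the posterior mode lies at the lower boundary of the support.

θ̂_MAP = 6.87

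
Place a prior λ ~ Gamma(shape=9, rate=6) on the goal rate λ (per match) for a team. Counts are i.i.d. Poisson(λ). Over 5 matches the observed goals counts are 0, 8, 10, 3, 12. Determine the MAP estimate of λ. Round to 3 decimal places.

Σxᵢ = 0+8+10+3+12 = 33, with n = 5.
Posterior ∝ λ^8e^(−6λ) · λ^33e^(−5λ) = λ^41e^(−11λ), i.e. Gamma(shape=42, rate=11).
The mode of a Gamma(a, b) with a ≥ 1 (shape–rate) is (a−1)/b = 41/11 ≈ 3.727.

λ̂_MAP = 3.727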